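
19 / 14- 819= -817.64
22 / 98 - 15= -724 / 49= -14.78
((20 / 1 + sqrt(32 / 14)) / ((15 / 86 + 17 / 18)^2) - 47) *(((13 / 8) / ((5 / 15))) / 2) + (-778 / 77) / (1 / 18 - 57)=-17861930743929 / 236761109200 + 5840991 *sqrt(7) / 5249692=-72.50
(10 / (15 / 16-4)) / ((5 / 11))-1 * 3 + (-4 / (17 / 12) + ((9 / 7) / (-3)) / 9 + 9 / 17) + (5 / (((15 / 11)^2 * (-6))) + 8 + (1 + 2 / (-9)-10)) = -3192773 / 224910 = -14.20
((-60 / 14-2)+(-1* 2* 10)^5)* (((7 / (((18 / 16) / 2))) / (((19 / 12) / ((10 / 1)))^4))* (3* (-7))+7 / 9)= 1560674450414105876 / 1172889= 1330624168539.48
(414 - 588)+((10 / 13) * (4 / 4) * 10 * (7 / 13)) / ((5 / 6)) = -28566 / 169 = -169.03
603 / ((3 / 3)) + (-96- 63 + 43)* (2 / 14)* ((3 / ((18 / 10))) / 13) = 600.88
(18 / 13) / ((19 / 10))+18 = 4626 / 247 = 18.73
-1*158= -158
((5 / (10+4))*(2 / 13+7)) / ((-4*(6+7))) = -465 / 9464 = -0.05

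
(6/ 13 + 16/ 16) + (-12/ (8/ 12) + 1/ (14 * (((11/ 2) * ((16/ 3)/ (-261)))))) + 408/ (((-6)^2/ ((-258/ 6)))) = -24240569/ 48048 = -504.51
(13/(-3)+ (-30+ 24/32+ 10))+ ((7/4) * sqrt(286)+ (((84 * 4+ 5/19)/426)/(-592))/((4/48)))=-28269925/1197912+ 7 * sqrt(286)/4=6.00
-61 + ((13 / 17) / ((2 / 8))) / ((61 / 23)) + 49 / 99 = -59.35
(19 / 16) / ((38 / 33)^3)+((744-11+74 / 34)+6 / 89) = 51457260873 / 69912704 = 736.02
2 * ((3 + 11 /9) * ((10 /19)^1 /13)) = 40 /117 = 0.34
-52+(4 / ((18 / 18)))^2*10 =108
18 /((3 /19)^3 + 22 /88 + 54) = 493848 /1488511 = 0.33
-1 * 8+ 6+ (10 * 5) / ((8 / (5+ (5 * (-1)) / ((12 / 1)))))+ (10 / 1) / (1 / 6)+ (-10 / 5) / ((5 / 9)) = 19931 / 240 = 83.05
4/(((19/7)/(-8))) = -224/19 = -11.79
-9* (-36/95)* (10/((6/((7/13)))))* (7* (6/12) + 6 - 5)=3402/247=13.77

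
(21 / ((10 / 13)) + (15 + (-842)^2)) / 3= 7090063 / 30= 236335.43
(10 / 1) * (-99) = -990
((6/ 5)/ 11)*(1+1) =0.22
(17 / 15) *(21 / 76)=119 / 380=0.31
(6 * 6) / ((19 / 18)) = 648 / 19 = 34.11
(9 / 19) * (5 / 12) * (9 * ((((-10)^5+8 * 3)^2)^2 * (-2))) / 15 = -23661481868164120683.79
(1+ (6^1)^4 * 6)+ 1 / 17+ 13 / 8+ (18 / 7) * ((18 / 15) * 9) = 37158727 / 4760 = 7806.46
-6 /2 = -3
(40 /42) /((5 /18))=24 /7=3.43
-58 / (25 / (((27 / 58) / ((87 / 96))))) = -864 / 725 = -1.19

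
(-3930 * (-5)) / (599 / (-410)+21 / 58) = -116819250 / 6533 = -17881.41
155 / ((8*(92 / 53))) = 8215 / 736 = 11.16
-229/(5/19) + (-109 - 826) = -9026/5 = -1805.20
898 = 898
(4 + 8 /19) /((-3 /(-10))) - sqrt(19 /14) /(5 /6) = 13.34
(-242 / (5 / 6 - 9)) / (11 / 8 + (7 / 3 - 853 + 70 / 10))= -34848 / 990535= -0.04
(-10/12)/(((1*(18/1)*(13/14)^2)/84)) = -6860/1521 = -4.51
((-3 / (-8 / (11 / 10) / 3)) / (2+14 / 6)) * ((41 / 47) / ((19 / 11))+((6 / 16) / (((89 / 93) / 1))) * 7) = 47180529 / 50865280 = 0.93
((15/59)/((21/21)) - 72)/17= -4.22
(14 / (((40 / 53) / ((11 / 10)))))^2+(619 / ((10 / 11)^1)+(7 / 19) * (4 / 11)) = 9174247249 / 8360000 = 1097.40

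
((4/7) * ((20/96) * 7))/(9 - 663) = -5/3924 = -0.00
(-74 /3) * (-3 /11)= 74 /11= 6.73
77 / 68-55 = -3663 / 68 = -53.87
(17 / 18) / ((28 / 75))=425 / 168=2.53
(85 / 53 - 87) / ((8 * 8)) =-2263 / 1696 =-1.33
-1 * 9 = -9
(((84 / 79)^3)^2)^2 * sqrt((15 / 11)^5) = 27767319078887130503577600 * sqrt(165) / 78650801183158298150697971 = 4.53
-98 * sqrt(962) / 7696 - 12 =-12 - 49 * sqrt(962) / 3848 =-12.39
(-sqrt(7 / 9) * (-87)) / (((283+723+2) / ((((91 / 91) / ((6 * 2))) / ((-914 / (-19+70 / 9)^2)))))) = -295829 * sqrt(7) / 895515264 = -0.00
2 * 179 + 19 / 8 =360.38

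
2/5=0.40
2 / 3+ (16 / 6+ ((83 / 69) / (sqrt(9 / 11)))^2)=218609 / 42849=5.10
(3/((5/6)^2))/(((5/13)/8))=11232/125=89.86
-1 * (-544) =544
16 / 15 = 1.07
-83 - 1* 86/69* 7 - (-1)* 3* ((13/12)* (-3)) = -28007/276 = -101.47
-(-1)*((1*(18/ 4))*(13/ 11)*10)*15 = 8775/ 11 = 797.73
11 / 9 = 1.22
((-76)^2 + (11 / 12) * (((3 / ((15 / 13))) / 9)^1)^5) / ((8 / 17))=217430297231791 / 17714700000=12274.00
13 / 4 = 3.25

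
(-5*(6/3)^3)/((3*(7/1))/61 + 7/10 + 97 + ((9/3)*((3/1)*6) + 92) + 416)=-24400/402627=-0.06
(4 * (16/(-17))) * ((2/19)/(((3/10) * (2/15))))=-3200/323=-9.91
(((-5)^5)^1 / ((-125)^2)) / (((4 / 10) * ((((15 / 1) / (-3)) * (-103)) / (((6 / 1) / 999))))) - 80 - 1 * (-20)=-10289701 / 171495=-60.00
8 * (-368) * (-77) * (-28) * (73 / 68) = -115837568 / 17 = -6813974.59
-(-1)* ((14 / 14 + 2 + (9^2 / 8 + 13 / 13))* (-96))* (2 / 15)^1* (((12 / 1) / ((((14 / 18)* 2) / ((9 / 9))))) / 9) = -5424 / 35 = -154.97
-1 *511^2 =-261121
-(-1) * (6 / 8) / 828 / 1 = 1 / 1104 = 0.00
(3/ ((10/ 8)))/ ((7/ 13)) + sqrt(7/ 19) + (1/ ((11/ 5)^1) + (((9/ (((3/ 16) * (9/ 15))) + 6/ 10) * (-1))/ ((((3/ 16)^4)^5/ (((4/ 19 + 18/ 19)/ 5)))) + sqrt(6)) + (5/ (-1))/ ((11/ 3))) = -825311896386153821766749926262/ 127529139466575 + sqrt(133)/ 19 + sqrt(6) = -6471555440883886.56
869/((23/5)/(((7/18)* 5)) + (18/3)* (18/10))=152075/2304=66.00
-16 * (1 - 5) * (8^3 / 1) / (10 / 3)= 49152 / 5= 9830.40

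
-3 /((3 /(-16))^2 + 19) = -768 /4873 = -0.16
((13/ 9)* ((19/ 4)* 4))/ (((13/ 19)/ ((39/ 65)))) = 361/ 15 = 24.07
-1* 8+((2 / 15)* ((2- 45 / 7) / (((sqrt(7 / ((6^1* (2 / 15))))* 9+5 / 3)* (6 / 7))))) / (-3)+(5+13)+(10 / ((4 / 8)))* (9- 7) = 186* sqrt(35) / 127075+11436626 / 228735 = 50.01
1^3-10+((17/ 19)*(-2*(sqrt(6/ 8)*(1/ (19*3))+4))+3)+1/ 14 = -3481/ 266-17*sqrt(3)/ 1083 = -13.11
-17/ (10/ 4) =-34/ 5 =-6.80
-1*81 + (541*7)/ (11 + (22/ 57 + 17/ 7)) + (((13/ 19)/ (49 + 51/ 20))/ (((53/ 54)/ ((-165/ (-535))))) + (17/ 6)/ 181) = 1211721581777185/ 6273430375368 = 193.15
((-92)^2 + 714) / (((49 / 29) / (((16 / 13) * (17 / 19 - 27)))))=-162481664 / 931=-174523.81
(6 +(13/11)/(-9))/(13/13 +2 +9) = 581/1188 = 0.49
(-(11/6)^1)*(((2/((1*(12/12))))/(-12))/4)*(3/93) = 11/4464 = 0.00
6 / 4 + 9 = 21 / 2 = 10.50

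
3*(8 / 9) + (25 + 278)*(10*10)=90908 / 3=30302.67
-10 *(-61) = 610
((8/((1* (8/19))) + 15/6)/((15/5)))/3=43/18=2.39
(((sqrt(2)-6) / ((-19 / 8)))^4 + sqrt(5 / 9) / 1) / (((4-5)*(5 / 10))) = -14188544 / 130321-2*sqrt(5) / 3 + 393216*sqrt(2) / 6859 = -29.29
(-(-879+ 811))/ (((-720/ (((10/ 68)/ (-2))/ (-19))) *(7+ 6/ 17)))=-17/ 342000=-0.00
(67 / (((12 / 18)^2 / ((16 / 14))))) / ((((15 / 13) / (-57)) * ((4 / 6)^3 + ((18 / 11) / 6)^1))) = -6805458 / 455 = -14957.05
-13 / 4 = -3.25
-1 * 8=-8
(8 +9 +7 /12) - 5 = 12.58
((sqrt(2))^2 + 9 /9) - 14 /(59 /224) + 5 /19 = -55926 /1121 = -49.89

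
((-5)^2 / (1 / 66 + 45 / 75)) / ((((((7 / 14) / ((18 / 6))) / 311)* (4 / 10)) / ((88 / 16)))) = 211674375 / 203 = 1042730.91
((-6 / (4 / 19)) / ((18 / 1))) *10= -95 / 6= -15.83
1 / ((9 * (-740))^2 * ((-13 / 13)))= -0.00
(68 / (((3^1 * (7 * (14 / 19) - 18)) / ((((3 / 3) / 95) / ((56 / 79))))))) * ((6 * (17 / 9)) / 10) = -22831 / 768600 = -0.03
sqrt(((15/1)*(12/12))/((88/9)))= 3*sqrt(330)/44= 1.24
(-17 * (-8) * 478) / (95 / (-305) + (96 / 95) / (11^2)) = -45583284560 / 212549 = -214460.12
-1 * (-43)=43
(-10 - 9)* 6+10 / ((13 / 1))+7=-106.23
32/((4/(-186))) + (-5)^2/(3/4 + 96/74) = -447164/303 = -1475.79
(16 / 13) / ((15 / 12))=64 / 65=0.98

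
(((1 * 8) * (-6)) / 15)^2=256 / 25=10.24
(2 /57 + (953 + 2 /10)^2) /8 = 647370571 /5700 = 113573.78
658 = 658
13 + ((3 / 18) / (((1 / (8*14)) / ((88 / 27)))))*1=5981 / 81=73.84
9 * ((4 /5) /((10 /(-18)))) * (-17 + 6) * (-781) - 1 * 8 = -2783684 /25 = -111347.36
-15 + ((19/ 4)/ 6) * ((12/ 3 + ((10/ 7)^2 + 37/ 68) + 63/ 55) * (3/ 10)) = -13.16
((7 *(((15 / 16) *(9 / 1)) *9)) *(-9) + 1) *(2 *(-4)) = 76529 / 2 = 38264.50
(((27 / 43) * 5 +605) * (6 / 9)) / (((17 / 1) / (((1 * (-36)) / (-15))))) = 41840 / 731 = 57.24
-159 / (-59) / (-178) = -159 / 10502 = -0.02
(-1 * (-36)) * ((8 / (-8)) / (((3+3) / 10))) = -60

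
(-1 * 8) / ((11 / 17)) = -136 / 11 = -12.36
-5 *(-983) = 4915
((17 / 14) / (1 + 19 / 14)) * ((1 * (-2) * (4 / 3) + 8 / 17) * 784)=-87808 / 99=-886.95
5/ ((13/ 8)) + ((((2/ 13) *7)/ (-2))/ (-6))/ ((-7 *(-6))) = 1441/ 468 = 3.08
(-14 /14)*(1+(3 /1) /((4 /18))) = -14.50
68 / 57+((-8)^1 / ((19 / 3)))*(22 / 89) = 4468 / 5073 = 0.88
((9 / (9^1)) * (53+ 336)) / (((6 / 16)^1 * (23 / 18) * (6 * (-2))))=-1556 / 23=-67.65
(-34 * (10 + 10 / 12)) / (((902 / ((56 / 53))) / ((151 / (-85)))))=54964 / 71709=0.77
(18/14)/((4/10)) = 45/14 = 3.21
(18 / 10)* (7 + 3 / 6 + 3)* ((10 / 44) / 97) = 0.04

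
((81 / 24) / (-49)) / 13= -0.01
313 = 313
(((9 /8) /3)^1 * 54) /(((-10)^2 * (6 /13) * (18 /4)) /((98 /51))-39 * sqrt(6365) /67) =142424919 * sqrt(6365) /115097784820 + 2644604235 /11509778482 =0.33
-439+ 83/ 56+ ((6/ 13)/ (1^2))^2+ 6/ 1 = -4081869/ 9464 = -431.30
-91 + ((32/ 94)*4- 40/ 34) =-72561/ 799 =-90.81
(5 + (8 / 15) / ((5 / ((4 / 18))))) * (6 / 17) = 6782 / 3825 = 1.77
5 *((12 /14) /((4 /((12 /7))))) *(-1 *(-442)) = 39780 /49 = 811.84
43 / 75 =0.57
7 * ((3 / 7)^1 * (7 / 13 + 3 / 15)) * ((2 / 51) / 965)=96 / 1066325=0.00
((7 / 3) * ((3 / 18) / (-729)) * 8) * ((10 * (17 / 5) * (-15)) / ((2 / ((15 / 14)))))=850 / 729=1.17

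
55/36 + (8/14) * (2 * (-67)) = -18911/252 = -75.04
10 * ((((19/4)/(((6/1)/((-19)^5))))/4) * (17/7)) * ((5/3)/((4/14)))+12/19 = -379895485619/5472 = -69425344.59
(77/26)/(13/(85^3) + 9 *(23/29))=1371341125/3305230552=0.41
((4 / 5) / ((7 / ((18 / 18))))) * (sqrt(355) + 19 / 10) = 38 / 175 + 4 * sqrt(355) / 35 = 2.37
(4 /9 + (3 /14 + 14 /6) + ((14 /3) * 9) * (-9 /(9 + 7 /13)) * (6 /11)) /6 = -800189 /257796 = -3.10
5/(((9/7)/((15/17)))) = 175/51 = 3.43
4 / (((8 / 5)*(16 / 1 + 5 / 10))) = 5 / 33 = 0.15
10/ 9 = 1.11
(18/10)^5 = 59049/3125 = 18.90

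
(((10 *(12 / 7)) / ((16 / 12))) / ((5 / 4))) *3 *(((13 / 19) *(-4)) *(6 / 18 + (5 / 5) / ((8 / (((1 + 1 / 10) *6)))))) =-97.82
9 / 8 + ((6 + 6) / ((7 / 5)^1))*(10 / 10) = 9.70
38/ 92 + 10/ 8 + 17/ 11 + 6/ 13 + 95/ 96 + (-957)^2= 289175297903/ 315744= 915853.66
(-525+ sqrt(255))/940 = -105/188+ sqrt(255)/940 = -0.54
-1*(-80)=80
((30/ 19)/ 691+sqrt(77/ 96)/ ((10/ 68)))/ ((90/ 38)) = 2/ 2073+323 * sqrt(462)/ 2700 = 2.57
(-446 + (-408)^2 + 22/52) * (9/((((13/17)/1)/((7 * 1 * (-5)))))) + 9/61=-1409999444703/20618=-68386819.51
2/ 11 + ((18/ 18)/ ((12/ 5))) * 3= 63/ 44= 1.43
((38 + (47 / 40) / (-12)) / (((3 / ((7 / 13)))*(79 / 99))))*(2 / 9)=1400861 / 739440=1.89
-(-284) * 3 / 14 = 426 / 7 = 60.86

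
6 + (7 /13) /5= 6.11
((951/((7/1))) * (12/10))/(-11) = -5706/385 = -14.82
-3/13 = -0.23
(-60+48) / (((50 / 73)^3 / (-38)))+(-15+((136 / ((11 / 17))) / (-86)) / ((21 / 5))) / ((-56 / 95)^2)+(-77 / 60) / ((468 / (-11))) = 78261959733625849 / 56945889000000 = 1374.32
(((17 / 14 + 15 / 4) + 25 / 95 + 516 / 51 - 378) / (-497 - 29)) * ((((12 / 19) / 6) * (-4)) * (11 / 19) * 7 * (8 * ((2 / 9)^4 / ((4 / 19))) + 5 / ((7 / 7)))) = -5.99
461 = 461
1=1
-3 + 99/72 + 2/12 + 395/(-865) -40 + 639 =2479097/4152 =597.09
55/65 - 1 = -2/13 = -0.15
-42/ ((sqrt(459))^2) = -14/ 153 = -0.09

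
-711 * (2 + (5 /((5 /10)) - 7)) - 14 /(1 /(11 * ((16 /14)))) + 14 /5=-18641 /5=-3728.20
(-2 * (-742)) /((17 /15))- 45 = 21495 /17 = 1264.41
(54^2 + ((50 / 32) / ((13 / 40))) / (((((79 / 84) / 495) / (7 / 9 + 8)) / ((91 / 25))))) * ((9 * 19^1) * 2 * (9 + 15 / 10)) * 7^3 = 103175671158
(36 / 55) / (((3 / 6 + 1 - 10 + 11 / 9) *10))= -324 / 36025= -0.01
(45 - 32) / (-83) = -13 / 83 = -0.16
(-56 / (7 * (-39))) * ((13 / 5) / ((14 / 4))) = 16 / 105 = 0.15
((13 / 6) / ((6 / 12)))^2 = 169 / 9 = 18.78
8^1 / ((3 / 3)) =8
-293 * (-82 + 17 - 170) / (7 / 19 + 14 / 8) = 5232980 / 161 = 32502.98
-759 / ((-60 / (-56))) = -3542 / 5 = -708.40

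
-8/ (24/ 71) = -71/ 3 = -23.67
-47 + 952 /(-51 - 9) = -943 /15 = -62.87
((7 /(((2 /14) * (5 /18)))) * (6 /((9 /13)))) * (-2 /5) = -611.52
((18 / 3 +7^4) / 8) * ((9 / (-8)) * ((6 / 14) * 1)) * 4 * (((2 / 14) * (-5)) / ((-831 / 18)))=-974835 / 108584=-8.98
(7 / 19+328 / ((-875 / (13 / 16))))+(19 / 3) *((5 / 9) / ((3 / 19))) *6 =120089821 / 897750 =133.77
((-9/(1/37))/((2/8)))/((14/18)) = -11988/7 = -1712.57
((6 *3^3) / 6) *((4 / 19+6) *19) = 3186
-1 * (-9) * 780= 7020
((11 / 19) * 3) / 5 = 33 / 95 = 0.35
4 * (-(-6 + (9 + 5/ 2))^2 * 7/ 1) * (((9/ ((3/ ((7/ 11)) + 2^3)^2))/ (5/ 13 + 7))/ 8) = -1618617/ 2027776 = -0.80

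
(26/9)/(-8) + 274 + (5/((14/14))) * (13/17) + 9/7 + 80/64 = 299878/1071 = 280.00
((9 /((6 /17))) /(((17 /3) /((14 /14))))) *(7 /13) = 2.42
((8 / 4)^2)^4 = 256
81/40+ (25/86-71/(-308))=2.55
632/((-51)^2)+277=721109/2601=277.24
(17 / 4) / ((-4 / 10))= -85 / 8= -10.62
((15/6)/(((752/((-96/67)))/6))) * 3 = -270/3149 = -0.09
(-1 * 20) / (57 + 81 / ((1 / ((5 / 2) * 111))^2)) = -80 / 24950253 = -0.00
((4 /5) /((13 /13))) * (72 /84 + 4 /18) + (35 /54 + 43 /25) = 30539 /9450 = 3.23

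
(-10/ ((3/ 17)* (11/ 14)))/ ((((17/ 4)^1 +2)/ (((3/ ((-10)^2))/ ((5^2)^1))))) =-0.01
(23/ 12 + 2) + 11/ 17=931/ 204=4.56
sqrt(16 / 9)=4 / 3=1.33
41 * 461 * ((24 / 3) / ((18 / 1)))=75604 / 9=8400.44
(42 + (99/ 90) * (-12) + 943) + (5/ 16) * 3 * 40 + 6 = 10153/ 10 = 1015.30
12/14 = 6/7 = 0.86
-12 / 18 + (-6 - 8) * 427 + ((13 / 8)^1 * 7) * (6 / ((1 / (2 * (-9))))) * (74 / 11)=-470023 / 33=-14243.12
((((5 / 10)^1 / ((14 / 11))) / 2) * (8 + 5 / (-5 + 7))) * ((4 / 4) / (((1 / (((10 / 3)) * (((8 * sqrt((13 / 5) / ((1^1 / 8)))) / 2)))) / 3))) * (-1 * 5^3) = -4125 * sqrt(130) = -47032.24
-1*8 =-8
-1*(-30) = 30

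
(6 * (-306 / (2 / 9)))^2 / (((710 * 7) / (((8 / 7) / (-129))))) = -91014192 / 747985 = -121.68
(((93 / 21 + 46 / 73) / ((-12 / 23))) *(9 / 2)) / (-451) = 16215 / 167608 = 0.10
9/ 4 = 2.25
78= 78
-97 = -97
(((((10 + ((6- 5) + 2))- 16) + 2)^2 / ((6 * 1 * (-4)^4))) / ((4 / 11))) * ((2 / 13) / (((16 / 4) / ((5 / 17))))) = 55 / 2715648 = 0.00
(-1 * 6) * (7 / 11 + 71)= -4728 / 11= -429.82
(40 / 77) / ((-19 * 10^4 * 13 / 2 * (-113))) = 1 / 268643375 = 0.00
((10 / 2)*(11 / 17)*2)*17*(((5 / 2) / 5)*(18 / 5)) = 198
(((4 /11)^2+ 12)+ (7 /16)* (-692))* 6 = -421977 /242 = -1743.71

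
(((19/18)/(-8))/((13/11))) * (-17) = 3553/1872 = 1.90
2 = 2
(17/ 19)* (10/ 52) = 85/ 494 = 0.17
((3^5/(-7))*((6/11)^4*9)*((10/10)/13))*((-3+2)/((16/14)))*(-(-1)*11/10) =2.05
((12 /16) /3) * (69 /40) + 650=104069 /160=650.43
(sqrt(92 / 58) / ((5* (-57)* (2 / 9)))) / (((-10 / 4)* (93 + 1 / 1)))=3* sqrt(1334) / 1294850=0.00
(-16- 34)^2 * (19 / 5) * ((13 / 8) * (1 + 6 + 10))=524875 / 2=262437.50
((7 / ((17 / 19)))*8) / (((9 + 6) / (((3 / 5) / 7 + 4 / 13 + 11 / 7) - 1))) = 66728 / 16575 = 4.03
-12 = -12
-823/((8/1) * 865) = -0.12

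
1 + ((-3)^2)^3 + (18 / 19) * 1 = 13888 / 19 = 730.95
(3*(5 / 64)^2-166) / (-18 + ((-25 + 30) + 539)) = -679861 / 2154496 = -0.32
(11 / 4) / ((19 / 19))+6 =35 / 4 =8.75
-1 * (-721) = 721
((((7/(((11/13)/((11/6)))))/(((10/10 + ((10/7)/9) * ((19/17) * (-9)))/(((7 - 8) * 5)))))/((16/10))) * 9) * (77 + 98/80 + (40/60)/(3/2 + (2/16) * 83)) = 9663853745/172672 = 55966.54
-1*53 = -53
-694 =-694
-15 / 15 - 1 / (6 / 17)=-23 / 6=-3.83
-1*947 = -947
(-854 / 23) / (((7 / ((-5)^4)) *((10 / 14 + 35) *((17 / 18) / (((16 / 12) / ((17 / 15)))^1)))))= -768600 / 6647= -115.63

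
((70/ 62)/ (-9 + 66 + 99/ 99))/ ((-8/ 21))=-735/ 14384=-0.05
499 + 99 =598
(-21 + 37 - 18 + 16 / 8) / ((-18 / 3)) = 0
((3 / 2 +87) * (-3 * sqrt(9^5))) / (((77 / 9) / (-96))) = 55742256 / 77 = 723925.40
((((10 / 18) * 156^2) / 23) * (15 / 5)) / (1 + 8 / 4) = 13520 / 23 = 587.83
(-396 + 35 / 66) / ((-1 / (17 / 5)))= 443717 / 330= 1344.60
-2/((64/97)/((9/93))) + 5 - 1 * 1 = 3677/992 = 3.71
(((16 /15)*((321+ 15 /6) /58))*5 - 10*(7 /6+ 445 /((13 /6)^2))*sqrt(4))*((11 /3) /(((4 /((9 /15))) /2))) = -2078.39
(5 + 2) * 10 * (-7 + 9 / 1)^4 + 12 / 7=7852 / 7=1121.71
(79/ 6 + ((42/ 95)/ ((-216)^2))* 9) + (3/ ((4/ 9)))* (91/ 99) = 17489957/ 902880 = 19.37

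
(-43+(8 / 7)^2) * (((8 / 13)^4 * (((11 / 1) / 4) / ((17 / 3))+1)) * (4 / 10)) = -422590464 / 118956565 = -3.55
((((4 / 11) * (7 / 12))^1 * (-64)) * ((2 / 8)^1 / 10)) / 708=-14 / 29205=-0.00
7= 7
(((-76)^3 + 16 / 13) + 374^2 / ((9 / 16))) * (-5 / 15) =22265840 / 351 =63435.44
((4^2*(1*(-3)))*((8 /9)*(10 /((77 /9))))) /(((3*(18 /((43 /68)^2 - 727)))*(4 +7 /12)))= 35837856 /244783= 146.41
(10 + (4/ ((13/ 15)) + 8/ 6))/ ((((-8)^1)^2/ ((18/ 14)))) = 933/ 2912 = 0.32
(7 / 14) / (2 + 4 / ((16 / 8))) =1 / 8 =0.12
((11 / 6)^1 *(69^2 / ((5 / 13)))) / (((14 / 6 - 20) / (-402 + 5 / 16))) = 4375649421 / 8480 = 515996.39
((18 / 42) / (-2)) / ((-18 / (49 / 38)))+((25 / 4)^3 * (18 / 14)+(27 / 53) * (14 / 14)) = 425538373 / 1353408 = 314.42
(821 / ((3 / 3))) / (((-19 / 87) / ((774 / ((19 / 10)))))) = -552844980 / 361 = -1531426.54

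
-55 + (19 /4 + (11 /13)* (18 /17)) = -43629 /884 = -49.35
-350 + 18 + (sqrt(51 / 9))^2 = -979 / 3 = -326.33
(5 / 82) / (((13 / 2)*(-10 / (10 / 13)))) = -0.00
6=6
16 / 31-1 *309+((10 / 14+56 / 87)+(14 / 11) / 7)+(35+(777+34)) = 111945202 / 207669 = 539.06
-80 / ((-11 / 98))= 712.73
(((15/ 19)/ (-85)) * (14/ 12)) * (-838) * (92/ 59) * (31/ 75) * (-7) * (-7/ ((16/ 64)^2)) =6558094144/ 1429275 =4588.41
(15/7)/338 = 15/2366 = 0.01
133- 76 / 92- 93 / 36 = 35767 / 276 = 129.59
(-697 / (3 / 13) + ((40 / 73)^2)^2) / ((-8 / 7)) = 1801161471907 / 681557784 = 2642.71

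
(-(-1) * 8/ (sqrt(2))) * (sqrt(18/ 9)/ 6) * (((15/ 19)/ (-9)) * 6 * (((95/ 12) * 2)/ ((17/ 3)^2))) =-100/ 289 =-0.35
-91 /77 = -13 /11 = -1.18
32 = 32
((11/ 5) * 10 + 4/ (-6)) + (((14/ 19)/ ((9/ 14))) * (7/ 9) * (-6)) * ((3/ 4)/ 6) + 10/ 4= 23767/ 1026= 23.16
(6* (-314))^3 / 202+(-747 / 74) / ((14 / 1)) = -3463956779319 / 104636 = -33104827.97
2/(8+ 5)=2/13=0.15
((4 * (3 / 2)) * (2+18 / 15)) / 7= 96 / 35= 2.74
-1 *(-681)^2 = -463761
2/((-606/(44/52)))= -11/3939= -0.00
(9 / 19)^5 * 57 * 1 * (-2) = -354294 / 130321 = -2.72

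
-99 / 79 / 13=-99 / 1027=-0.10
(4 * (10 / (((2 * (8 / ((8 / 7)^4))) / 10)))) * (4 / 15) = 81920 / 7203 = 11.37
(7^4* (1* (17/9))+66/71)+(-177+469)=3085189/639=4828.15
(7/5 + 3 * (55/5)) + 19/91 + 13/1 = 21662/455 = 47.61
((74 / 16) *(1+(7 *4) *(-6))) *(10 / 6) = -30895 / 24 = -1287.29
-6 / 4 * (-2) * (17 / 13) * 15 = 765 / 13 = 58.85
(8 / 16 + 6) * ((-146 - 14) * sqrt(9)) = -3120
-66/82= -33/41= -0.80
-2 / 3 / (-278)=0.00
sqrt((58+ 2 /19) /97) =4*sqrt(127167) /1843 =0.77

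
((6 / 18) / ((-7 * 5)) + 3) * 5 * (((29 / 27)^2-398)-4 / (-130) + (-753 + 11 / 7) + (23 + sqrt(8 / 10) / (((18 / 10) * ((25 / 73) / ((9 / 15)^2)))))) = -117196689296 / 6965595 + 45844 * sqrt(5) / 13125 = -16817.27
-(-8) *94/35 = 21.49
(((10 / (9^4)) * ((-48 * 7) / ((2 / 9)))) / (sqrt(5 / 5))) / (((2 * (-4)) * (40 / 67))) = 469 / 972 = 0.48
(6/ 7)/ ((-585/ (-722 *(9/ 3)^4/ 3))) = 12996/ 455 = 28.56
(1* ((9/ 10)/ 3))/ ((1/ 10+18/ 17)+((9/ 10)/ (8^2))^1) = 3264/ 12761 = 0.26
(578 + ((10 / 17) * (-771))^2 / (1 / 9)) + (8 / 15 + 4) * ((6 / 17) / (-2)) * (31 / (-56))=37461484899 / 20230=1851778.79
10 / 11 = 0.91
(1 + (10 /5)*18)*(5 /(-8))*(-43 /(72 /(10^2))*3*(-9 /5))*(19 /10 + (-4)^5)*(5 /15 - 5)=-35572274.06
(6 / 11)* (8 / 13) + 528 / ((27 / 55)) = 1384672 / 1287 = 1075.89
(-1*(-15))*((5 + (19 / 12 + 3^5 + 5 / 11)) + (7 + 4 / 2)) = 170965 / 44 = 3885.57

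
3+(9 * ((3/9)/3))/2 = 7/2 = 3.50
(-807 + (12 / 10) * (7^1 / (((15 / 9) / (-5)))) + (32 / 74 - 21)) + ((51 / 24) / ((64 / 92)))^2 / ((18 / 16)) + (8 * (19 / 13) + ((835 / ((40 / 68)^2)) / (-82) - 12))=-1588864885859 / 1817487360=-874.21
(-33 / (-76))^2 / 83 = 1089 / 479408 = 0.00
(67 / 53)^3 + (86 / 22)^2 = 311665896 / 18014117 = 17.30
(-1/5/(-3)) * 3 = 1/5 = 0.20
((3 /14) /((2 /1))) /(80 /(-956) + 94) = 239 /209496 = 0.00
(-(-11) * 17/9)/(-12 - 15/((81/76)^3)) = -3680721/4320644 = -0.85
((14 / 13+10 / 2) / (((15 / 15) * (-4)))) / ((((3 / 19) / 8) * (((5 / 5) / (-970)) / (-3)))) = -2911940 / 13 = -223995.38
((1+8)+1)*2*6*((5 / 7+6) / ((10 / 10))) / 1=5640 / 7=805.71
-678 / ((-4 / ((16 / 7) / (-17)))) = -2712 / 119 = -22.79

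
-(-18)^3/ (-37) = -5832/ 37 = -157.62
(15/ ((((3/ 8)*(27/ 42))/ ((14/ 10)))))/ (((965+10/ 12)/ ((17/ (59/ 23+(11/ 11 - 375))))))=-613088/ 148520055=-0.00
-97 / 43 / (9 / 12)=-388 / 129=-3.01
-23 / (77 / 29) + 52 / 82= -25345 / 3157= -8.03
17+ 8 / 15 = 263 / 15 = 17.53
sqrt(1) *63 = 63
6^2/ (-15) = -12/ 5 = -2.40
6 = 6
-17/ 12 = -1.42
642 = 642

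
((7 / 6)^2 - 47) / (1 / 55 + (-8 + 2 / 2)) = 90365 / 13824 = 6.54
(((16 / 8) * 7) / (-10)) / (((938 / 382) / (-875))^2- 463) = 798021875 / 263917229886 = 0.00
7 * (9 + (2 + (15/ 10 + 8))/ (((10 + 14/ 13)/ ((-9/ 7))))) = 1717/ 32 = 53.66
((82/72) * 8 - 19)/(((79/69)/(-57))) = 38893/79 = 492.32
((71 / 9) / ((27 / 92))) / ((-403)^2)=6532 / 39465387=0.00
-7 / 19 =-0.37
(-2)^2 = 4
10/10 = 1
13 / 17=0.76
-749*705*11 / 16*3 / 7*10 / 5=-2489355 / 8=-311169.38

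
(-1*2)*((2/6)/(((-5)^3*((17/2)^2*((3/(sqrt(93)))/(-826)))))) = -6608*sqrt(93)/325125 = -0.20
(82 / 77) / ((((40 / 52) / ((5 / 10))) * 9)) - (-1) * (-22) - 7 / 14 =-77696 / 3465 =-22.42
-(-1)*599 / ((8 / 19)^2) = 216239 / 64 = 3378.73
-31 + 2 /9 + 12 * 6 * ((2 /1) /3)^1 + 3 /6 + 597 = 11065 /18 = 614.72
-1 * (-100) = 100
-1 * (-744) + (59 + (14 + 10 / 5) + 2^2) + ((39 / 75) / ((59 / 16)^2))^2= 6232878639959 / 7573350625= 823.00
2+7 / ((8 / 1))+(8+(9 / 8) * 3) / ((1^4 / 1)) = 57 / 4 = 14.25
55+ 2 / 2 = 56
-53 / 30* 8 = -212 / 15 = -14.13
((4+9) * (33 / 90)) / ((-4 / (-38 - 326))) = 13013 / 30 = 433.77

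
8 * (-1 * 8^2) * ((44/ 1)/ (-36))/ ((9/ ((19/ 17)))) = 107008/ 1377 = 77.71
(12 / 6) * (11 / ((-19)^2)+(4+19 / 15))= 57368 / 5415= 10.59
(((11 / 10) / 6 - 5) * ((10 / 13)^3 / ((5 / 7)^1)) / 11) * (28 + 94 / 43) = -2387140 / 283413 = -8.42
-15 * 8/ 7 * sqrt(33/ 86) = -60 * sqrt(2838)/ 301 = -10.62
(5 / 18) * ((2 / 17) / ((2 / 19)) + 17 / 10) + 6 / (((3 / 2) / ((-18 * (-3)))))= 132671 / 612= 216.78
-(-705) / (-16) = -705 / 16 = -44.06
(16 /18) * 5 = 40 /9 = 4.44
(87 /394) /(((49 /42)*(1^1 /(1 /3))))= 87 /1379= 0.06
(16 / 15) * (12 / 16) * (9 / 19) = 36 / 95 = 0.38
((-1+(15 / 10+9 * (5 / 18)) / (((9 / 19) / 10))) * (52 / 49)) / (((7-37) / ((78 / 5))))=-507676 / 11025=-46.05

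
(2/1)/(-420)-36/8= -473/105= -4.50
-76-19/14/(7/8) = -3800/49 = -77.55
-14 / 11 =-1.27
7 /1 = 7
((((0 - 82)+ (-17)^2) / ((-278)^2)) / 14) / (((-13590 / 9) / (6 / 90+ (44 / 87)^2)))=-280669 / 6870060710800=-0.00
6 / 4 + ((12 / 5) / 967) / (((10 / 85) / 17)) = 17973 / 9670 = 1.86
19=19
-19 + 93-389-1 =-316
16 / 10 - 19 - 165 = -912 / 5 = -182.40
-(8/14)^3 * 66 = -4224/343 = -12.31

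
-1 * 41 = -41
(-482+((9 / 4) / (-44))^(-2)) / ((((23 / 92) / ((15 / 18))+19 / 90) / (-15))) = 201650 / 69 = 2922.46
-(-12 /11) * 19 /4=57 /11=5.18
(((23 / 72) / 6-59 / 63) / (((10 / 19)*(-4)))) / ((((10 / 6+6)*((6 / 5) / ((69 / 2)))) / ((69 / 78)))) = 1167227 / 838656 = 1.39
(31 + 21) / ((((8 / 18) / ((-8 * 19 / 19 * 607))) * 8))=-71019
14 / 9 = 1.56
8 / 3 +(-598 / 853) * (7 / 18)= 18379 / 7677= 2.39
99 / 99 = 1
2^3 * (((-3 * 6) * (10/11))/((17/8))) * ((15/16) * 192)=-2073600/187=-11088.77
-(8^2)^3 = -262144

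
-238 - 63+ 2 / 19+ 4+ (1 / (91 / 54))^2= -296.54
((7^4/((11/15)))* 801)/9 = 3205335/11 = 291394.09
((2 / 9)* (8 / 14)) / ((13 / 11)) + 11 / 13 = 781 / 819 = 0.95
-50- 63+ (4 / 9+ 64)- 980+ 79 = -949.56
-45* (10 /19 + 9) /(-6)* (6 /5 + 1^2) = 157.18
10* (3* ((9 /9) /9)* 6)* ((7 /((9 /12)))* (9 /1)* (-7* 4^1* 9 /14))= -30240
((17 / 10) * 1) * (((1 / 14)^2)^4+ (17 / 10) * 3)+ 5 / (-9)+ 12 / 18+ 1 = 6495685530749 / 664105075200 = 9.78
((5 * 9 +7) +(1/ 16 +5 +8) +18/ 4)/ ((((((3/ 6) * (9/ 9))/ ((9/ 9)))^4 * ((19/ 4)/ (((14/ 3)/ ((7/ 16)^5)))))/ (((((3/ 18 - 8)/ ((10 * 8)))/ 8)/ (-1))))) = 81625088/ 97755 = 835.00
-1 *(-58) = 58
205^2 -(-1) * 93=42118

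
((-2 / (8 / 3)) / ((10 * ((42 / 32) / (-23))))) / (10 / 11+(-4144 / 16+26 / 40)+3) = -2024 / 391839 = -0.01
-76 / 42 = -1.81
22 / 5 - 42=-188 / 5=-37.60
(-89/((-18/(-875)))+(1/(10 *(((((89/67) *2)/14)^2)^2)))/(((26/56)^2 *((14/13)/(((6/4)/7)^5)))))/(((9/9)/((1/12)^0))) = -1270329454145873/293633687880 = -4326.24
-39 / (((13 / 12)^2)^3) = -8957952 / 371293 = -24.13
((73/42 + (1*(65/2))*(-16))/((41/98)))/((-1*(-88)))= -152369/10824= -14.08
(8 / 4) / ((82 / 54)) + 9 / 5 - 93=-18426 / 205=-89.88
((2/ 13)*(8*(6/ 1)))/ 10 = 48/ 65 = 0.74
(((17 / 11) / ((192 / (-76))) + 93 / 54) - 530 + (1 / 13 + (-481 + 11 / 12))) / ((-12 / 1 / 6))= 20775185 / 41184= 504.45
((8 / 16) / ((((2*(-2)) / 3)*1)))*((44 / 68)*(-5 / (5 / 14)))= 231 / 68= 3.40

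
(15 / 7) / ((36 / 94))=235 / 42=5.60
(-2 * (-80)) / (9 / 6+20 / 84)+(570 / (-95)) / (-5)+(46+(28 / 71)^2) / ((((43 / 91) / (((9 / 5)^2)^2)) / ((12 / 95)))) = 222.78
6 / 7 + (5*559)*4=78266 / 7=11180.86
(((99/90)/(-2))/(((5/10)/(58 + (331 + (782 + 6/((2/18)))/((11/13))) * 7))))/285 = -1793/50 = -35.86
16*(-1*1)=-16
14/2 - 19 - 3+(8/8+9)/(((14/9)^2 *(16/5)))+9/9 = -19927/1568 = -12.71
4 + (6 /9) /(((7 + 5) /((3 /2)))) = 49 /12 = 4.08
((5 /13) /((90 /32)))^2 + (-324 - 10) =-4571870 /13689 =-333.98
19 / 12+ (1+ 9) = 139 / 12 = 11.58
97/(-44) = -97/44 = -2.20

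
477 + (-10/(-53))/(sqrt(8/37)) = 5 * sqrt(74)/106 + 477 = 477.41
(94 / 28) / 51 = 47 / 714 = 0.07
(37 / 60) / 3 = 37 / 180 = 0.21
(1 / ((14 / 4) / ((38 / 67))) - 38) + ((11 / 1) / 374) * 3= -601957 / 15946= -37.75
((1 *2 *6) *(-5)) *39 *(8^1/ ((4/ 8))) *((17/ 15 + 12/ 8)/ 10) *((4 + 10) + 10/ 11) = -8084544/ 55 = -146991.71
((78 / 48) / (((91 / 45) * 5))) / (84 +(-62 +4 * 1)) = 9 / 1456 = 0.01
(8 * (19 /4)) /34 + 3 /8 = 203 /136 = 1.49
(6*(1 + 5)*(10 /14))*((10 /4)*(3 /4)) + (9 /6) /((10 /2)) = 1698 /35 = 48.51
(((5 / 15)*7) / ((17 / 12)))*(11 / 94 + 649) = 1069.13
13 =13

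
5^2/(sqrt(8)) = 25 *sqrt(2)/4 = 8.84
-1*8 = -8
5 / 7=0.71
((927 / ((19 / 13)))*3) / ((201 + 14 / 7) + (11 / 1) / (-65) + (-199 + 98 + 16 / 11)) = 25849395 / 1403131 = 18.42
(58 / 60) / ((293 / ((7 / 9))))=203 / 79110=0.00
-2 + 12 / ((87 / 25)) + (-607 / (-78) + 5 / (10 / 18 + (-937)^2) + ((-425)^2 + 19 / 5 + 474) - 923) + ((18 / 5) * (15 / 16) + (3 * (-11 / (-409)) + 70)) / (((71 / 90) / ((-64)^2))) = 364348735644836362153 / 648793120765335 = 561579.22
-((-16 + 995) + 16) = -995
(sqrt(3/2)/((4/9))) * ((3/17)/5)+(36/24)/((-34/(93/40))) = -279/2720+27 * sqrt(6)/680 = -0.01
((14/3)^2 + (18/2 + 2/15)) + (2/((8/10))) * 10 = 2516/45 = 55.91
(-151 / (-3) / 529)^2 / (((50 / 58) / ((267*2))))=117698762 / 20988075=5.61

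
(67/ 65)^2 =4489/ 4225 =1.06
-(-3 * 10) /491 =30 /491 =0.06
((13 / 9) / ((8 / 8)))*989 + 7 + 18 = 13082 / 9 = 1453.56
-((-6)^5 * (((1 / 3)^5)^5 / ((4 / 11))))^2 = -7744 / 12157665459056928801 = -0.00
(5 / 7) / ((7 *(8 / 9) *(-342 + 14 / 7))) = -9 / 26656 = -0.00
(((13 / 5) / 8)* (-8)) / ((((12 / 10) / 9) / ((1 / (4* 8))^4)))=-0.00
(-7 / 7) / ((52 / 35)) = -0.67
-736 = -736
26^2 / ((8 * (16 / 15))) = 2535 / 32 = 79.22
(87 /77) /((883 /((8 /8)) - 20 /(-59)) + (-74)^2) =1711 /9630159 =0.00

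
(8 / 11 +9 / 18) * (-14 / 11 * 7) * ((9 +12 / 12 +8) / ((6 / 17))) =-67473 / 121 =-557.63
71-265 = -194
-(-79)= 79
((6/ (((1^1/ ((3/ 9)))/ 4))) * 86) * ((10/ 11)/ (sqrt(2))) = 3440 * sqrt(2)/ 11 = 442.26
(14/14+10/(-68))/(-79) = -29/2686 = -0.01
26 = 26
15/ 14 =1.07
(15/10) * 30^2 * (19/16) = 12825/8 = 1603.12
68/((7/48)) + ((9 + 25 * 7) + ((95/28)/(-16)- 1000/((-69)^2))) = 1386112313/2132928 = 649.86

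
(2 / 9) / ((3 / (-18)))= -4 / 3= -1.33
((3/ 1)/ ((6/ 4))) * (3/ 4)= 3/ 2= 1.50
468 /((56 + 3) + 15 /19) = 7.83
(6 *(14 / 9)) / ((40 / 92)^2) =3703 / 75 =49.37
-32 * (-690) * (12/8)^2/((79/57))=2831760/79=35845.06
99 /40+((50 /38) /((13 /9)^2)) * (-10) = -3.83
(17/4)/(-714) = -1/168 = -0.01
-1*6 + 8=2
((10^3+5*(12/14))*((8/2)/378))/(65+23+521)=14060/805707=0.02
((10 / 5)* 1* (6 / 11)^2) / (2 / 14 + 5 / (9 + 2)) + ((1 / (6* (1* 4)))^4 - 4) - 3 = -503967491 / 83939328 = -6.00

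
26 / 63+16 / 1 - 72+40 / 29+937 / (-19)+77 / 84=-14247203 / 138852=-102.61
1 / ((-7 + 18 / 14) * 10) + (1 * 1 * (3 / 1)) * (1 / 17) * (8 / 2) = 4681 / 6800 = 0.69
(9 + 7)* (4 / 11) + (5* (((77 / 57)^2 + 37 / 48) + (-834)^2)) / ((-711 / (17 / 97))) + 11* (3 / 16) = -8374215757361 / 9859246452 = -849.38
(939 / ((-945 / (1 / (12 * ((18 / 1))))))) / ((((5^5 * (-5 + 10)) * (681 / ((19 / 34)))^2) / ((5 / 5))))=-112993 / 569949515572500000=-0.00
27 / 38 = 0.71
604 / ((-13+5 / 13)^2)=25519 / 6724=3.80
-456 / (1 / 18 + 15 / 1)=-8208 / 271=-30.29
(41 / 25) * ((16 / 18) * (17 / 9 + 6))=23288 / 2025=11.50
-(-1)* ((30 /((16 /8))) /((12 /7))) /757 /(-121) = -35 /366388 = -0.00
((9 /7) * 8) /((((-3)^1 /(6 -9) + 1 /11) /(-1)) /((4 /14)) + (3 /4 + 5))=3168 /595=5.32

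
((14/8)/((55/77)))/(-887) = -49/17740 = -0.00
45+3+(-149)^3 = -3307901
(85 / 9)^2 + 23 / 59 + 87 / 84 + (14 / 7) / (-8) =6046501 / 66906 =90.37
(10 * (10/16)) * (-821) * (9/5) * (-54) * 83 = 82793745/2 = 41396872.50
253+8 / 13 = 3297 / 13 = 253.62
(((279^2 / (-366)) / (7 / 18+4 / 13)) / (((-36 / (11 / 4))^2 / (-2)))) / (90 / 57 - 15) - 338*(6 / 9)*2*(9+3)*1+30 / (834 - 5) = -485015885094083 / 89681087360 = -5408.23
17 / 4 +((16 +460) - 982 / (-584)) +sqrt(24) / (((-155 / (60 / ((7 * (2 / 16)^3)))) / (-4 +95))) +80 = 41021 / 73 - 159744 * sqrt(6) / 31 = -12060.37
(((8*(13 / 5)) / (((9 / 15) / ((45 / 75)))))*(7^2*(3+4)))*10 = 71344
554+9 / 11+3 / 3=6114 / 11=555.82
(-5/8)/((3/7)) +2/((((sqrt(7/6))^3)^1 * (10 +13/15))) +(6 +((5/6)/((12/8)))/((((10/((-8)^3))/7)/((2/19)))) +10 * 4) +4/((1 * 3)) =180 * sqrt(42)/7987 +34085/1368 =25.06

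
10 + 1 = 11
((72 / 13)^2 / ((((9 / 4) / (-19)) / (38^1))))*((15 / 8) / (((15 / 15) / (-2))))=6238080 / 169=36911.72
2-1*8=-6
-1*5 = -5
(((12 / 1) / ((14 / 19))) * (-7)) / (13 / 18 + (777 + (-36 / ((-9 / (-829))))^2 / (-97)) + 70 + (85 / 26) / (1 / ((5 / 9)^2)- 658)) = 21177983034 / 20901484583635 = 0.00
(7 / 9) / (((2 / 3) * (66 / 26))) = 91 / 198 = 0.46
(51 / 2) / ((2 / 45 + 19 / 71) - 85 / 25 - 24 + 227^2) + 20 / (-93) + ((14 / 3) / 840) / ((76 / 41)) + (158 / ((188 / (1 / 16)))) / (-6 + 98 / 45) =-254195101637429923 / 1128231723725112960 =-0.23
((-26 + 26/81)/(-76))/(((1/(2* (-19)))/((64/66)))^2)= 40468480/88209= 458.78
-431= -431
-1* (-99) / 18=11 / 2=5.50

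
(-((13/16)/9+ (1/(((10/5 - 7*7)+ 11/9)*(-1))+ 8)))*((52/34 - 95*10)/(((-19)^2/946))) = 229407785497/11377998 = 20162.40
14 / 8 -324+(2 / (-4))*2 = -1293 / 4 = -323.25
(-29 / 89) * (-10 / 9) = 290 / 801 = 0.36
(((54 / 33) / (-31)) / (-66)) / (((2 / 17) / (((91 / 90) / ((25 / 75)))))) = 1547 / 75020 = 0.02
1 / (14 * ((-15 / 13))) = -13 / 210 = -0.06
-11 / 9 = -1.22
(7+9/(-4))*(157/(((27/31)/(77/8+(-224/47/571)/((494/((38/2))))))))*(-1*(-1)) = 2484096743093/301433184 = 8240.95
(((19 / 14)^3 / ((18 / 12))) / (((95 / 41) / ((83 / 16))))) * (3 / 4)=1228483 / 439040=2.80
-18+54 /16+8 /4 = -101 /8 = -12.62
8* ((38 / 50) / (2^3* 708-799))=152 / 121625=0.00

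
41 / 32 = 1.28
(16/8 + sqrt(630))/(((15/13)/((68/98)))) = 884/735 + 442 * sqrt(70)/245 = 16.30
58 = 58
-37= -37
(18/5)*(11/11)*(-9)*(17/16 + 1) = -2673/40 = -66.82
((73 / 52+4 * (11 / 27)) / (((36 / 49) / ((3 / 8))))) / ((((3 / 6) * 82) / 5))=1043455 / 5526144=0.19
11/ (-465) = -11/ 465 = -0.02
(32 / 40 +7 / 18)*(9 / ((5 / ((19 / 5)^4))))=13944347 / 31250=446.22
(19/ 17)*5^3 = 2375/ 17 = 139.71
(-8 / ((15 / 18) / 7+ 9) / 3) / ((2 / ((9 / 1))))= -504 / 383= -1.32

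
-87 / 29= -3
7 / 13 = 0.54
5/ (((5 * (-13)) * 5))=-1/ 65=-0.02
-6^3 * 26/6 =-936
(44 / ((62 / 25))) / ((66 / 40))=1000 / 93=10.75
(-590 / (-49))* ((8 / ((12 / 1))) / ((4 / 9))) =885 / 49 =18.06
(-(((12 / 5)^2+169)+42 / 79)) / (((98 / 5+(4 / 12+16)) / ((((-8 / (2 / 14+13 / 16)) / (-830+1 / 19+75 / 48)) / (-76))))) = 177254912 / 273184518915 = 0.00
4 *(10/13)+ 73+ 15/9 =3032/39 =77.74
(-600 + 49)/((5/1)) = -551/5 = -110.20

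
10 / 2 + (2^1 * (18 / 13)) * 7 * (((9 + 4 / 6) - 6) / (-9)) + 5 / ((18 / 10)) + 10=1156 / 117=9.88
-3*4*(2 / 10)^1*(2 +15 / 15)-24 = -156 / 5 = -31.20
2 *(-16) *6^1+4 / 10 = -958 / 5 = -191.60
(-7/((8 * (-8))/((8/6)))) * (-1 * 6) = -7/8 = -0.88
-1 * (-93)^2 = -8649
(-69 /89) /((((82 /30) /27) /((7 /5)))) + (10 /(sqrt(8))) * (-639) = -2269.93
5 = 5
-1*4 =-4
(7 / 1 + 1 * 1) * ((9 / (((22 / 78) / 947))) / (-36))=-73866 / 11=-6715.09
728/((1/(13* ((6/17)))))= 56784/17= 3340.24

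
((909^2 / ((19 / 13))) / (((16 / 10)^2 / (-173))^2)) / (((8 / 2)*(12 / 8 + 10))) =56127017.06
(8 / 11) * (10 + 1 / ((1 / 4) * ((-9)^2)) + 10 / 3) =8672 / 891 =9.73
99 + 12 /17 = 1695 /17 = 99.71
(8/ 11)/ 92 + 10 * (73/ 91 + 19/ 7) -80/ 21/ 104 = 346688/ 9867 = 35.14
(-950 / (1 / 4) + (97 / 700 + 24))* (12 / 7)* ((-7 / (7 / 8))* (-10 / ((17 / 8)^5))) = -11950.73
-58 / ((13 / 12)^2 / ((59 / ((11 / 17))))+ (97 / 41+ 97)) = -343459296 / 588492187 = -0.58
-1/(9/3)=-1/3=-0.33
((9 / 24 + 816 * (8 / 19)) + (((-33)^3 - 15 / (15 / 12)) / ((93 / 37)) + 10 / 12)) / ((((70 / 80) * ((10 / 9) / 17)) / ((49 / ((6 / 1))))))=-23479088297 / 11780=-1993131.43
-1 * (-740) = 740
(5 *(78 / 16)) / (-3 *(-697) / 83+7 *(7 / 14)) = 16185 / 19052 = 0.85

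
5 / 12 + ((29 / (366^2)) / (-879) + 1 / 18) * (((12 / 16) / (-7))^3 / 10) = 1196642068333 / 2871988062720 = 0.42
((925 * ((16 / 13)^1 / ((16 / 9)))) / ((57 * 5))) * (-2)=-1110 / 247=-4.49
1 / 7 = 0.14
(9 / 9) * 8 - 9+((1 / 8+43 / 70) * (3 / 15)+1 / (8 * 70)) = -2381 / 2800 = -0.85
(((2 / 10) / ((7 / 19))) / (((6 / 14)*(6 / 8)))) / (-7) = -76 / 315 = -0.24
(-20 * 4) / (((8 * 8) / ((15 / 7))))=-75 / 28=-2.68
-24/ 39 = -8/ 13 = -0.62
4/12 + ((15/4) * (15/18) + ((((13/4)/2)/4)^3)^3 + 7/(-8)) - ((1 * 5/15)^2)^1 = 782947719470869/316659348799488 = 2.47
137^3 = 2571353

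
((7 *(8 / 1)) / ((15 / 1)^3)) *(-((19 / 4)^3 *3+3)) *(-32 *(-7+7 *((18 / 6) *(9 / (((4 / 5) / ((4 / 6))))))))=29173522 / 1125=25932.02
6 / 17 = 0.35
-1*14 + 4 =-10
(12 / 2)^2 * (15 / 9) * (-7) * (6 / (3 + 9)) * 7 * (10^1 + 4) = -20580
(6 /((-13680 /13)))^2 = 169 /5198400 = 0.00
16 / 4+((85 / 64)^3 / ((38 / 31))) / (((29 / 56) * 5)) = 171094369 / 36110336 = 4.74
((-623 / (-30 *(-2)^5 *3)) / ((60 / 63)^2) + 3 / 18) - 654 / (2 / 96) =-12054555581 / 384000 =-31392.07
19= 19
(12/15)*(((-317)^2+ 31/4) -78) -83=80252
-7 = -7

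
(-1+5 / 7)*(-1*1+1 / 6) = 5 / 21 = 0.24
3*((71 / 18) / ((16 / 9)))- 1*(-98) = 3349 / 32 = 104.66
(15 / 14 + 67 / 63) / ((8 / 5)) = 1345 / 1008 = 1.33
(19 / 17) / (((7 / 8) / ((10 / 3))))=1520 / 357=4.26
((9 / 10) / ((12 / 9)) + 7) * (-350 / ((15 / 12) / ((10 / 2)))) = -10745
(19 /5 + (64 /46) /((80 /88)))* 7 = 4291 /115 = 37.31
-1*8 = -8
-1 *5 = -5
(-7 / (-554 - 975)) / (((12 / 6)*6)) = 7 / 18348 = 0.00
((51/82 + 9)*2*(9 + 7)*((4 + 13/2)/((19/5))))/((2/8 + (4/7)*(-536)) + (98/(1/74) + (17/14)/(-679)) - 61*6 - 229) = 12600393120/94059964721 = 0.13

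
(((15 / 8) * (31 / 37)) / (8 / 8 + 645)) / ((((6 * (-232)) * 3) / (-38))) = 155 / 7004544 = 0.00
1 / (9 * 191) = 1 / 1719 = 0.00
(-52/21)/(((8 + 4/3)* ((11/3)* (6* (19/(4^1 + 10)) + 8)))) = -39/8701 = -0.00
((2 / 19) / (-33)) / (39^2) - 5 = -4768337 / 953667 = -5.00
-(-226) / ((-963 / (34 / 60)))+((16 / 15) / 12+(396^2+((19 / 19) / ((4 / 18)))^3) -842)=18034880749 / 115560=156065.08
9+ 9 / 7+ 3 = 93 / 7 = 13.29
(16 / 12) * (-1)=-4 / 3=-1.33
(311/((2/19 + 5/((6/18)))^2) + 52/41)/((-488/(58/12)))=-0.03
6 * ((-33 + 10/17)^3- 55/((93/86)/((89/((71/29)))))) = -2329111583486/10813513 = -215388.98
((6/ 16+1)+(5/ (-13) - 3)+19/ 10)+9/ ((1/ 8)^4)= 19169223/ 520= 36863.89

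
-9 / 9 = -1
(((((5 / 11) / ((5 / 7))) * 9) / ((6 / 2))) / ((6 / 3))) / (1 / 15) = 315 / 22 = 14.32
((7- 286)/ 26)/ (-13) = 279/ 338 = 0.83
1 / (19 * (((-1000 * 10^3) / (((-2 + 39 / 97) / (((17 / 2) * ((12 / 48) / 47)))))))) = 1457 / 783275000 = 0.00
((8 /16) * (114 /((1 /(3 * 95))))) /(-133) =-855 /7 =-122.14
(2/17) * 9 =18/17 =1.06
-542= -542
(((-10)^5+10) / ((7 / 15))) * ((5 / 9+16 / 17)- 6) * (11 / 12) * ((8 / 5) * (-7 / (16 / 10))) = -6191374.26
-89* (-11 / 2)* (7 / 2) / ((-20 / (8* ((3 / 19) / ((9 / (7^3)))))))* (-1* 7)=16454053 / 570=28866.76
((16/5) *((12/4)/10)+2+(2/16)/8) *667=3175587/1600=1984.74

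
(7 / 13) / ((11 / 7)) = 0.34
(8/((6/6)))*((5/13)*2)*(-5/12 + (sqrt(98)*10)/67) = -100/39 + 5600*sqrt(2)/871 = 6.53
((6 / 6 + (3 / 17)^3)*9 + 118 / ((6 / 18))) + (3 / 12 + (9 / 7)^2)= 351430301 / 962948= 364.95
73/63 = 1.16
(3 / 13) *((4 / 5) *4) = 48 / 65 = 0.74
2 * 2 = 4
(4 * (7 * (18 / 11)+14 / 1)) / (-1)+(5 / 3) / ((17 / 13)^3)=-16386845 / 162129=-101.07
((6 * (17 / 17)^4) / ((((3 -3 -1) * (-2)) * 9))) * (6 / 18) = 1 / 9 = 0.11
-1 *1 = -1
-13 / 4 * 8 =-26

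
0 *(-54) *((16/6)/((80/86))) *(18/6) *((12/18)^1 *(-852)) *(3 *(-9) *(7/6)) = 0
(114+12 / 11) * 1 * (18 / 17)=121.86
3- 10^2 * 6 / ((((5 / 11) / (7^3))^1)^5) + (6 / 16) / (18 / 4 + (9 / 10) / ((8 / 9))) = -2697507137387064511729 / 18375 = -146803109517663374.79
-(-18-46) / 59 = 64 / 59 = 1.08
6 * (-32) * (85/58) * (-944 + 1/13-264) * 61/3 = 2605441760/377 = 6910986.10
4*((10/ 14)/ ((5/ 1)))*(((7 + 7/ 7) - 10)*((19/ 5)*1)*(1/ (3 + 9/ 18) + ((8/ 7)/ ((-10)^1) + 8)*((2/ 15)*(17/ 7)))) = -528656/ 42875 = -12.33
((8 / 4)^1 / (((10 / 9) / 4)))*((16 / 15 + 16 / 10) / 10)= 48 / 25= 1.92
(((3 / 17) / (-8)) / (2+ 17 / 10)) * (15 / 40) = -45 / 20128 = -0.00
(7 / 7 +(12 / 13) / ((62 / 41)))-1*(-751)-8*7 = 280734 / 403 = 696.61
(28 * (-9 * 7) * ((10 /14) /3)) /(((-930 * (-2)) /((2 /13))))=-14 /403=-0.03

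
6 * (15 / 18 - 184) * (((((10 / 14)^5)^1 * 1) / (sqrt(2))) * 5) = -722.46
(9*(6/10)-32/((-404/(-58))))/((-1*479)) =-407/241895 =-0.00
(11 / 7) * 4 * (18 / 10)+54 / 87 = 12114 / 1015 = 11.93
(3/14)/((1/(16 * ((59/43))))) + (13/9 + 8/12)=6.82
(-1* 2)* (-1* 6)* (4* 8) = 384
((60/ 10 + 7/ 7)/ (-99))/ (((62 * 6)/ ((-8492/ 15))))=0.11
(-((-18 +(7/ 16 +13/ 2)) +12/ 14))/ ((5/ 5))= 1143/ 112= 10.21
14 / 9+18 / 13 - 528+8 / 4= -61198 / 117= -523.06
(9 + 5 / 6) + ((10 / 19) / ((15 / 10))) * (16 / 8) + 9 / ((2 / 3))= 1370 / 57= 24.04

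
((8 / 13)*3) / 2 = 12 / 13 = 0.92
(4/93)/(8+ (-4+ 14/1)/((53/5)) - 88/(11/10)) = -106/175119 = -0.00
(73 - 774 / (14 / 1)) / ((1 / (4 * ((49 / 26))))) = 1736 / 13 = 133.54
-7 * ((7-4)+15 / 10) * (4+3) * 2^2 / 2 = -441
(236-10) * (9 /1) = 2034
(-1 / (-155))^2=1 / 24025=0.00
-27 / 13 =-2.08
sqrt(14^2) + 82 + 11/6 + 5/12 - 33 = 261/4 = 65.25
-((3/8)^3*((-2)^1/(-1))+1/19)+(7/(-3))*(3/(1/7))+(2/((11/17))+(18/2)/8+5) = -39.94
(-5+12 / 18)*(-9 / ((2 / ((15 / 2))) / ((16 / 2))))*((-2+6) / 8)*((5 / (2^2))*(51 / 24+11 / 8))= 20475 / 8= 2559.38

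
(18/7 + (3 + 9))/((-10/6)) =-306/35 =-8.74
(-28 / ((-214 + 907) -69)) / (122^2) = -7 / 2321904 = -0.00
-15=-15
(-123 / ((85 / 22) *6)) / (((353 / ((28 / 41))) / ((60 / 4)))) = -924 / 6001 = -0.15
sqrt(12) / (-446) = -sqrt(3) / 223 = -0.01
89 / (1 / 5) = 445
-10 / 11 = -0.91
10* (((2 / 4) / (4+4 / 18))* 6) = 135 / 19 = 7.11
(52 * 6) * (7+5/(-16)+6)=7917/2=3958.50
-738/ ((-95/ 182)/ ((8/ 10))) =537264/ 475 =1131.08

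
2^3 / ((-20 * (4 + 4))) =-1 / 20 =-0.05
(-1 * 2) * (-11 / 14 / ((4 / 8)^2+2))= 0.70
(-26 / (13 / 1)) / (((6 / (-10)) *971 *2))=5 / 2913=0.00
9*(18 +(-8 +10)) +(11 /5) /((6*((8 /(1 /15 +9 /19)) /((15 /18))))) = 7388047 /41040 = 180.02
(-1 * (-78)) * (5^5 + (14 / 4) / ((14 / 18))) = 244101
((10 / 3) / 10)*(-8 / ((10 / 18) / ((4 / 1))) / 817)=-96 / 4085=-0.02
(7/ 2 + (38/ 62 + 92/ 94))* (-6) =-44511/ 1457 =-30.55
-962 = -962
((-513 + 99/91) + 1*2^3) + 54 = -40942/91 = -449.91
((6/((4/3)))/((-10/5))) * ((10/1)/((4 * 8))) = -0.70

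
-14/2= -7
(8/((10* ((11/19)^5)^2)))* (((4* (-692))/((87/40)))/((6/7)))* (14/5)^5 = -1022257478454289726480384/21155211940190625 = -48321779.11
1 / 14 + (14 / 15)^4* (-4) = -2100671 / 708750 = -2.96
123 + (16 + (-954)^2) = 910255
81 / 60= 1.35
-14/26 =-7/13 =-0.54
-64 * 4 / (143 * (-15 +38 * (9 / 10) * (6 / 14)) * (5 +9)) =160 / 429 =0.37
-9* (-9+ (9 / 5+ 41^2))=-75321 / 5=-15064.20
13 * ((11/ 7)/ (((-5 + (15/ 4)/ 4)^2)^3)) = 184549376/ 40610171875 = 0.00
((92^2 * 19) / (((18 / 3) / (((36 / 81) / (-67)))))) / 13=-321632 / 23517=-13.68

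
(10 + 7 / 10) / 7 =107 / 70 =1.53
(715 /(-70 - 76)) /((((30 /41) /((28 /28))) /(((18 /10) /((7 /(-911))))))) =16023579 /10220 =1567.86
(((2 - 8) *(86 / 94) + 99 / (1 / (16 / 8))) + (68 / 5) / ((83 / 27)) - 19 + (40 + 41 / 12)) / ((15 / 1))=51809509 / 3510900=14.76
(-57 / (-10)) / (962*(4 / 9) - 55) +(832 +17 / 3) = 84262429 / 100590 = 837.68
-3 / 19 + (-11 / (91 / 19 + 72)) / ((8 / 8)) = -8348 / 27721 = -0.30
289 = 289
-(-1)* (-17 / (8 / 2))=-4.25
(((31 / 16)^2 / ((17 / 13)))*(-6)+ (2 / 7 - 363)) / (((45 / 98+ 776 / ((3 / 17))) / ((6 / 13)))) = -0.04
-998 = -998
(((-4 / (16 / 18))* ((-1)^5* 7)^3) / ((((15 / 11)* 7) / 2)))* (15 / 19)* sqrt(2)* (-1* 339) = -1644489* sqrt(2) / 19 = -122403.09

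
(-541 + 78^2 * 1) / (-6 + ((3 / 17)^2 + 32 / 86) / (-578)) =-39814293658 / 43101847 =-923.73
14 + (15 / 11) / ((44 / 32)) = 1814 / 121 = 14.99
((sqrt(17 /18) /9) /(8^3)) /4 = sqrt(34) /110592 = 0.00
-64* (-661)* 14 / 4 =148064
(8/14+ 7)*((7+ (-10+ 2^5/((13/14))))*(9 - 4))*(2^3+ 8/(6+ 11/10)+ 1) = 77928815/6461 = 12061.42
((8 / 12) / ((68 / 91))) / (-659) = -0.00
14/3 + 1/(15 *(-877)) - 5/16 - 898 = -62698197/70160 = -893.65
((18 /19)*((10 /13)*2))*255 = 91800 /247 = 371.66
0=0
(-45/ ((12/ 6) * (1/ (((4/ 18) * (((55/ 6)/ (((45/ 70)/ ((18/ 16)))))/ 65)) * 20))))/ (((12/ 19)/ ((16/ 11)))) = -6650/ 117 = -56.84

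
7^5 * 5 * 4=336140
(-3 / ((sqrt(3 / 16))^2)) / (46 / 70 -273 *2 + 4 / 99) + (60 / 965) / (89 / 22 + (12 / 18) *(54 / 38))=31808329608 / 761062719143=0.04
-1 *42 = -42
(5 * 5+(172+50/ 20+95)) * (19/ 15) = 11191/ 30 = 373.03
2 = 2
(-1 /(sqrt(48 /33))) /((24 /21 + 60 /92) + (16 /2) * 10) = -161 * sqrt(11) /52676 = -0.01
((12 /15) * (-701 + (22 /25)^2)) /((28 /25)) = -437641 /875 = -500.16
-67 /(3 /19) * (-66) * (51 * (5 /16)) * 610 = 1089083325 /4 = 272270831.25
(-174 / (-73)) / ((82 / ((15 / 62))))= 1305 / 185566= 0.01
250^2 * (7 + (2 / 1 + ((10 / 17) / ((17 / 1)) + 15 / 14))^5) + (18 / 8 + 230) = 5016194024515308288864669 / 271062475878770744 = 18505674.78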